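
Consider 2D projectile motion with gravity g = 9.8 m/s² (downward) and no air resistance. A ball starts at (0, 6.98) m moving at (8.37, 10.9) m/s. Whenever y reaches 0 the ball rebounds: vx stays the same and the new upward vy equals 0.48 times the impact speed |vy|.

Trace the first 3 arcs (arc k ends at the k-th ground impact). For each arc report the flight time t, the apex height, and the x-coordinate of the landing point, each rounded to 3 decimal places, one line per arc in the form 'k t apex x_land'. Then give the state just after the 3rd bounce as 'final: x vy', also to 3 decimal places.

Arc 1: start y=6.980, vy=10.900 → t=2.744, apex=13.042, x_land=22.965, impact vy=-15.988
  bounce: vy ← 0.48·15.988 = 7.674
Arc 2: start y=0.000, vy=7.674 → t=1.566, apex=3.005, x_land=36.073, impact vy=-7.674
  bounce: vy ← 0.48·7.674 = 3.684
Arc 3: start y=0.000, vy=3.684 → t=0.752, apex=0.692, x_land=42.366, impact vy=-3.684
  bounce: vy ← 0.48·3.684 = 1.768

1 2.744 13.042 22.965
2 1.566 3.005 36.073
3 0.752 0.692 42.366
final: 42.366 1.768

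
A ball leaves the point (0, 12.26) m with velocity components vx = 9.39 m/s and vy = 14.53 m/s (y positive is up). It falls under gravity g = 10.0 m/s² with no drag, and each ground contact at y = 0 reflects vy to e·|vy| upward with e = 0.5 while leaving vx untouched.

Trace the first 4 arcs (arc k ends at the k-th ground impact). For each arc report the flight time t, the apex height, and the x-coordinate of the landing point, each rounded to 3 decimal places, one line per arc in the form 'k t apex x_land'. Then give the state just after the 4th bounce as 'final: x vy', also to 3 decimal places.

Arc 1: start y=12.260, vy=14.530 → t=3.589, apex=22.816, x_land=33.702, impact vy=-21.362
  bounce: vy ← 0.5·21.362 = 10.681
Arc 2: start y=0.000, vy=10.681 → t=2.136, apex=5.704, x_land=53.761, impact vy=-10.681
  bounce: vy ← 0.5·10.681 = 5.340
Arc 3: start y=0.000, vy=5.340 → t=1.068, apex=1.426, x_land=63.790, impact vy=-5.340
  bounce: vy ← 0.5·5.340 = 2.670
Arc 4: start y=0.000, vy=2.670 → t=0.534, apex=0.357, x_land=68.805, impact vy=-2.670
  bounce: vy ← 0.5·2.670 = 1.335

1 3.589 22.816 33.702
2 2.136 5.704 53.761
3 1.068 1.426 63.790
4 0.534 0.357 68.805
final: 68.805 1.335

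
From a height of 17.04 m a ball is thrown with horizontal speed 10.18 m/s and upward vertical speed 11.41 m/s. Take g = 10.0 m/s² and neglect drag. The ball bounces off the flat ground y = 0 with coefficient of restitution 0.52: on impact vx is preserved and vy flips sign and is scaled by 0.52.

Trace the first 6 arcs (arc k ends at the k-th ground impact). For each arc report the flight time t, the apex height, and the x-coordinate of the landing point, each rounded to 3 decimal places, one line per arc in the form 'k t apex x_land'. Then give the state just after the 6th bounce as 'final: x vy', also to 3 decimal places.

1 3.311 23.549 33.708
2 2.257 6.368 56.685
3 1.174 1.722 68.633
4 0.610 0.466 74.846
5 0.317 0.126 78.076
6 0.165 0.034 79.756
final: 79.756 0.429

Arc 1: start y=17.040, vy=11.410 → t=3.311, apex=23.549, x_land=33.708, impact vy=-21.702
  bounce: vy ← 0.52·21.702 = 11.285
Arc 2: start y=0.000, vy=11.285 → t=2.257, apex=6.368, x_land=56.685, impact vy=-11.285
  bounce: vy ← 0.52·11.285 = 5.868
Arc 3: start y=0.000, vy=5.868 → t=1.174, apex=1.722, x_land=68.633, impact vy=-5.868
  bounce: vy ← 0.52·5.868 = 3.052
Arc 4: start y=0.000, vy=3.052 → t=0.610, apex=0.466, x_land=74.846, impact vy=-3.052
  bounce: vy ← 0.52·3.052 = 1.587
Arc 5: start y=0.000, vy=1.587 → t=0.317, apex=0.126, x_land=78.076, impact vy=-1.587
  bounce: vy ← 0.52·1.587 = 0.825
Arc 6: start y=0.000, vy=0.825 → t=0.165, apex=0.034, x_land=79.756, impact vy=-0.825
  bounce: vy ← 0.52·0.825 = 0.429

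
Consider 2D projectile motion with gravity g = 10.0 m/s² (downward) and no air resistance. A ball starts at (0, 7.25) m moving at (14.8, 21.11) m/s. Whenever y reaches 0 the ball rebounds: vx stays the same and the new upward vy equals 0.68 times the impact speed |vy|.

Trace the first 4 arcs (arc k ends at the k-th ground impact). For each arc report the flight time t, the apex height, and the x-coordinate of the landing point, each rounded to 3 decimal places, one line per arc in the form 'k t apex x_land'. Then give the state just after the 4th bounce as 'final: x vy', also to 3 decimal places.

Arc 1: start y=7.250, vy=21.110 → t=4.541, apex=29.532, x_land=67.211, impact vy=-24.303
  bounce: vy ← 0.68·24.303 = 16.526
Arc 2: start y=0.000, vy=16.526 → t=3.305, apex=13.655, x_land=116.128, impact vy=-16.526
  bounce: vy ← 0.68·16.526 = 11.238
Arc 3: start y=0.000, vy=11.238 → t=2.248, apex=6.314, x_land=149.392, impact vy=-11.238
  bounce: vy ← 0.68·11.238 = 7.642
Arc 4: start y=0.000, vy=7.642 → t=1.528, apex=2.920, x_land=172.011, impact vy=-7.642
  bounce: vy ← 0.68·7.642 = 5.196

1 4.541 29.532 67.211
2 3.305 13.655 116.128
3 2.248 6.314 149.392
4 1.528 2.920 172.011
final: 172.011 5.196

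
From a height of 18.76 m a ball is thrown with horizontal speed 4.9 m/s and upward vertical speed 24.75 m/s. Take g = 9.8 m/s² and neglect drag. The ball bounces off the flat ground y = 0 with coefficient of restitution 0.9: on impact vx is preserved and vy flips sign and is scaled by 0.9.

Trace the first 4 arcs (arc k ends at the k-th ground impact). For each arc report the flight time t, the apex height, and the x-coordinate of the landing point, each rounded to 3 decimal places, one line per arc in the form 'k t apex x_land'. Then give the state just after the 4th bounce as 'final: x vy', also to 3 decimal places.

1 5.720 50.013 28.030
2 5.751 40.511 56.208
3 5.176 32.814 81.568
4 4.658 26.579 104.392
final: 104.392 20.542

Arc 1: start y=18.760, vy=24.750 → t=5.720, apex=50.013, x_land=28.030, impact vy=-31.309
  bounce: vy ← 0.9·31.309 = 28.178
Arc 2: start y=0.000, vy=28.178 → t=5.751, apex=40.511, x_land=56.208, impact vy=-28.178
  bounce: vy ← 0.9·28.178 = 25.360
Arc 3: start y=0.000, vy=25.360 → t=5.176, apex=32.814, x_land=81.568, impact vy=-25.360
  bounce: vy ← 0.9·25.360 = 22.824
Arc 4: start y=0.000, vy=22.824 → t=4.658, apex=26.579, x_land=104.392, impact vy=-22.824
  bounce: vy ← 0.9·22.824 = 20.542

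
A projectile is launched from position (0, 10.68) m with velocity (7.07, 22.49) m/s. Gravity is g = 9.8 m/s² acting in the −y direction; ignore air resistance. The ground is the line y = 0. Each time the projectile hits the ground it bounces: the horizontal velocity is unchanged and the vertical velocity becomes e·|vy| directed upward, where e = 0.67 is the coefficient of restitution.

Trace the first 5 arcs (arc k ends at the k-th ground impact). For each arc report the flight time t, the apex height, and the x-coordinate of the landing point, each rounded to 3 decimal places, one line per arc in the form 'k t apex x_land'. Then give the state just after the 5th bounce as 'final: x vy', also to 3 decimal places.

Arc 1: start y=10.680, vy=22.490 → t=5.024, apex=36.486, x_land=35.517, impact vy=-26.742
  bounce: vy ← 0.67·26.742 = 17.917
Arc 2: start y=0.000, vy=17.917 → t=3.657, apex=16.379, x_land=61.369, impact vy=-17.917
  bounce: vy ← 0.67·17.917 = 12.004
Arc 3: start y=0.000, vy=12.004 → t=2.450, apex=7.352, x_land=78.690, impact vy=-12.004
  bounce: vy ← 0.67·12.004 = 8.043
Arc 4: start y=0.000, vy=8.043 → t=1.641, apex=3.300, x_land=90.295, impact vy=-8.043
  bounce: vy ← 0.67·8.043 = 5.389
Arc 5: start y=0.000, vy=5.389 → t=1.100, apex=1.482, x_land=98.070, impact vy=-5.389
  bounce: vy ← 0.67·5.389 = 3.610

1 5.024 36.486 35.517
2 3.657 16.379 61.369
3 2.450 7.352 78.690
4 1.641 3.300 90.295
5 1.100 1.482 98.070
final: 98.070 3.610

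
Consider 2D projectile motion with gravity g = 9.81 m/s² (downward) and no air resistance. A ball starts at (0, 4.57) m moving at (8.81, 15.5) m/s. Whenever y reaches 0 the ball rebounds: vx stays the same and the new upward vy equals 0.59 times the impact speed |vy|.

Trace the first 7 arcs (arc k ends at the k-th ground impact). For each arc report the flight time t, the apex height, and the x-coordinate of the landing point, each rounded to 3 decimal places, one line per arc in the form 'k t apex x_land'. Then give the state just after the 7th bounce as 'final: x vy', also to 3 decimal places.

1 3.432 16.815 30.232
2 2.185 5.853 49.480
3 1.289 2.038 60.837
4 0.761 0.709 67.537
5 0.449 0.247 71.490
6 0.265 0.086 73.822
7 0.156 0.030 75.198
final: 75.198 0.452

Arc 1: start y=4.570, vy=15.500 → t=3.432, apex=16.815, x_land=30.232, impact vy=-18.164
  bounce: vy ← 0.59·18.164 = 10.716
Arc 2: start y=0.000, vy=10.716 → t=2.185, apex=5.853, x_land=49.480, impact vy=-10.716
  bounce: vy ← 0.59·10.716 = 6.323
Arc 3: start y=0.000, vy=6.323 → t=1.289, apex=2.038, x_land=60.837, impact vy=-6.323
  bounce: vy ← 0.59·6.323 = 3.730
Arc 4: start y=0.000, vy=3.730 → t=0.761, apex=0.709, x_land=67.537, impact vy=-3.730
  bounce: vy ← 0.59·3.730 = 2.201
Arc 5: start y=0.000, vy=2.201 → t=0.449, apex=0.247, x_land=71.490, impact vy=-2.201
  bounce: vy ← 0.59·2.201 = 1.299
Arc 6: start y=0.000, vy=1.299 → t=0.265, apex=0.086, x_land=73.822, impact vy=-1.299
  bounce: vy ← 0.59·1.299 = 0.766
Arc 7: start y=0.000, vy=0.766 → t=0.156, apex=0.030, x_land=75.198, impact vy=-0.766
  bounce: vy ← 0.59·0.766 = 0.452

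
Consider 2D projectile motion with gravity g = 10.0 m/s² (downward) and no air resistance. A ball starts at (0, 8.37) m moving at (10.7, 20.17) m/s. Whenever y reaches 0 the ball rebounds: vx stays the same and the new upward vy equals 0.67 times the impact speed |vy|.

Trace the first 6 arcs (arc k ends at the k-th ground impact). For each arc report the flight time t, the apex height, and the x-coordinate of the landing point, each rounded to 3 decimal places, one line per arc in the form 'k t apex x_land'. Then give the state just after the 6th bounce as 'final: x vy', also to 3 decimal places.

1 4.413 28.711 47.222
2 3.211 12.889 81.581
3 2.151 5.786 104.601
4 1.441 2.597 120.024
5 0.966 1.166 130.358
6 0.647 0.523 137.281
final: 137.281 2.168

Arc 1: start y=8.370, vy=20.170 → t=4.413, apex=28.711, x_land=47.222, impact vy=-23.963
  bounce: vy ← 0.67·23.963 = 16.055
Arc 2: start y=0.000, vy=16.055 → t=3.211, apex=12.889, x_land=81.581, impact vy=-16.055
  bounce: vy ← 0.67·16.055 = 10.757
Arc 3: start y=0.000, vy=10.757 → t=2.151, apex=5.786, x_land=104.601, impact vy=-10.757
  bounce: vy ← 0.67·10.757 = 7.207
Arc 4: start y=0.000, vy=7.207 → t=1.441, apex=2.597, x_land=120.024, impact vy=-7.207
  bounce: vy ← 0.67·7.207 = 4.829
Arc 5: start y=0.000, vy=4.829 → t=0.966, apex=1.166, x_land=130.358, impact vy=-4.829
  bounce: vy ← 0.67·4.829 = 3.235
Arc 6: start y=0.000, vy=3.235 → t=0.647, apex=0.523, x_land=137.281, impact vy=-3.235
  bounce: vy ← 0.67·3.235 = 2.168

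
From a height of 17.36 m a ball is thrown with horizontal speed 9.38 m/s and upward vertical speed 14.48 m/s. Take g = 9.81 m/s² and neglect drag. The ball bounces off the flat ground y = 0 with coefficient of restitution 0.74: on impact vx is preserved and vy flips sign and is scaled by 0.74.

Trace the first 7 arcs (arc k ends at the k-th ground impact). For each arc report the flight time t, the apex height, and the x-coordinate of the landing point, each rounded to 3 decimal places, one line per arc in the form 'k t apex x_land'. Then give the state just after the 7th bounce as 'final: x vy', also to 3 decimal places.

Arc 1: start y=17.360, vy=14.480 → t=3.867, apex=28.047, x_land=36.275, impact vy=-23.458
  bounce: vy ← 0.74·23.458 = 17.359
Arc 2: start y=0.000, vy=17.359 → t=3.539, apex=15.358, x_land=69.471, impact vy=-17.359
  bounce: vy ← 0.74·17.359 = 12.846
Arc 3: start y=0.000, vy=12.846 → t=2.619, apex=8.410, x_land=94.036, impact vy=-12.846
  bounce: vy ← 0.74·12.846 = 9.506
Arc 4: start y=0.000, vy=9.506 → t=1.938, apex=4.605, x_land=112.214, impact vy=-9.506
  bounce: vy ← 0.74·9.506 = 7.034
Arc 5: start y=0.000, vy=7.034 → t=1.434, apex=2.522, x_land=125.666, impact vy=-7.034
  bounce: vy ← 0.74·7.034 = 5.205
Arc 6: start y=0.000, vy=5.205 → t=1.061, apex=1.381, x_land=135.620, impact vy=-5.205
  bounce: vy ← 0.74·5.205 = 3.852
Arc 7: start y=0.000, vy=3.852 → t=0.785, apex=0.756, x_land=142.986, impact vy=-3.852
  bounce: vy ← 0.74·3.852 = 2.850

1 3.867 28.047 36.275
2 3.539 15.358 69.471
3 2.619 8.410 94.036
4 1.938 4.605 112.214
5 1.434 2.522 125.666
6 1.061 1.381 135.620
7 0.785 0.756 142.986
final: 142.986 2.850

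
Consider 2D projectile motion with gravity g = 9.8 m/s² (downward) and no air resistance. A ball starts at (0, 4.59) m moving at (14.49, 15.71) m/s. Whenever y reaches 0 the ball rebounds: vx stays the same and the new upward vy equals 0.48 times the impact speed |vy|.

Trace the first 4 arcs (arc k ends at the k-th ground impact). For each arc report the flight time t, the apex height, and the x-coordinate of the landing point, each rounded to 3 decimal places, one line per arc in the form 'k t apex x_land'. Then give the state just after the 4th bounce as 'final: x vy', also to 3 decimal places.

Arc 1: start y=4.590, vy=15.710 → t=3.476, apex=17.182, x_land=50.362, impact vy=-18.351
  bounce: vy ← 0.48·18.351 = 8.809
Arc 2: start y=0.000, vy=8.809 → t=1.798, apex=3.959, x_land=76.410, impact vy=-8.809
  bounce: vy ← 0.48·8.809 = 4.228
Arc 3: start y=0.000, vy=4.228 → t=0.863, apex=0.912, x_land=88.913, impact vy=-4.228
  bounce: vy ← 0.48·4.228 = 2.030
Arc 4: start y=0.000, vy=2.030 → t=0.414, apex=0.210, x_land=94.915, impact vy=-2.030
  bounce: vy ← 0.48·2.030 = 0.974

1 3.476 17.182 50.362
2 1.798 3.959 76.410
3 0.863 0.912 88.913
4 0.414 0.210 94.915
final: 94.915 0.974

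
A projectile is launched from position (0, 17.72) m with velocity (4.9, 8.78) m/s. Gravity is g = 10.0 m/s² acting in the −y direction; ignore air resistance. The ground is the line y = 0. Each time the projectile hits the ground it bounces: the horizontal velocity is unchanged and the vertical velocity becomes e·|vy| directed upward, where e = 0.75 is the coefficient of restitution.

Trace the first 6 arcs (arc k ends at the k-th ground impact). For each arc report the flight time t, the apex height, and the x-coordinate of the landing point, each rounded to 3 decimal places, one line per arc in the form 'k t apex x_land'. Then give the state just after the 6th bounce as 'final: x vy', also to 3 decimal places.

1 2.955 21.574 14.481
2 3.116 12.136 29.748
3 2.337 6.826 41.199
4 1.753 3.840 49.787
5 1.314 2.160 56.228
6 0.986 1.215 61.059
final: 61.059 3.697

Arc 1: start y=17.720, vy=8.780 → t=2.955, apex=21.574, x_land=14.481, impact vy=-20.772
  bounce: vy ← 0.75·20.772 = 15.579
Arc 2: start y=0.000, vy=15.579 → t=3.116, apex=12.136, x_land=29.748, impact vy=-15.579
  bounce: vy ← 0.75·15.579 = 11.684
Arc 3: start y=0.000, vy=11.684 → t=2.337, apex=6.826, x_land=41.199, impact vy=-11.684
  bounce: vy ← 0.75·11.684 = 8.763
Arc 4: start y=0.000, vy=8.763 → t=1.753, apex=3.840, x_land=49.787, impact vy=-8.763
  bounce: vy ← 0.75·8.763 = 6.572
Arc 5: start y=0.000, vy=6.572 → t=1.314, apex=2.160, x_land=56.228, impact vy=-6.572
  bounce: vy ← 0.75·6.572 = 4.929
Arc 6: start y=0.000, vy=4.929 → t=0.986, apex=1.215, x_land=61.059, impact vy=-4.929
  bounce: vy ← 0.75·4.929 = 3.697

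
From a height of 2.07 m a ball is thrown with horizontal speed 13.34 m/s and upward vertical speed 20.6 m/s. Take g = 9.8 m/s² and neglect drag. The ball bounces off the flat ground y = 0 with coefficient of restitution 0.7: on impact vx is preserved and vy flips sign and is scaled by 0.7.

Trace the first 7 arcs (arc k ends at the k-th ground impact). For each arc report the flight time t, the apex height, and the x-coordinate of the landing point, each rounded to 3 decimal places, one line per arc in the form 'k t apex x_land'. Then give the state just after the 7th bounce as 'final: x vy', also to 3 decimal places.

Arc 1: start y=2.070, vy=20.600 → t=4.302, apex=23.721, x_land=57.392, impact vy=-21.562
  bounce: vy ← 0.7·21.562 = 15.094
Arc 2: start y=0.000, vy=15.094 → t=3.080, apex=11.623, x_land=98.484, impact vy=-15.094
  bounce: vy ← 0.7·15.094 = 10.566
Arc 3: start y=0.000, vy=10.566 → t=2.156, apex=5.695, x_land=127.248, impact vy=-10.566
  bounce: vy ← 0.7·10.566 = 7.396
Arc 4: start y=0.000, vy=7.396 → t=1.509, apex=2.791, x_land=147.383, impact vy=-7.396
  bounce: vy ← 0.7·7.396 = 5.177
Arc 5: start y=0.000, vy=5.177 → t=1.057, apex=1.367, x_land=161.477, impact vy=-5.177
  bounce: vy ← 0.7·5.177 = 3.624
Arc 6: start y=0.000, vy=3.624 → t=0.740, apex=0.670, x_land=171.343, impact vy=-3.624
  bounce: vy ← 0.7·3.624 = 2.537
Arc 7: start y=0.000, vy=2.537 → t=0.518, apex=0.328, x_land=178.250, impact vy=-2.537
  bounce: vy ← 0.7·2.537 = 1.776

1 4.302 23.721 57.392
2 3.080 11.623 98.484
3 2.156 5.695 127.248
4 1.509 2.791 147.383
5 1.057 1.367 161.477
6 0.740 0.670 171.343
7 0.518 0.328 178.250
final: 178.250 1.776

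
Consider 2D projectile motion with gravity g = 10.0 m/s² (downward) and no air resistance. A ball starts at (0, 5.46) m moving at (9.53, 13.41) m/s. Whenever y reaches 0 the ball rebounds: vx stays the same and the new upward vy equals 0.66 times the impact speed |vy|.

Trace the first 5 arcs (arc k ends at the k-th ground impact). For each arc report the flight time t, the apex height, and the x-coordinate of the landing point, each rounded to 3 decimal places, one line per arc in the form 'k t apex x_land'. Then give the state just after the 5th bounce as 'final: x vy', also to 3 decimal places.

Arc 1: start y=5.460, vy=13.410 → t=3.041, apex=14.451, x_land=28.982, impact vy=-17.001
  bounce: vy ← 0.66·17.001 = 11.221
Arc 2: start y=0.000, vy=11.221 → t=2.244, apex=6.295, x_land=50.368, impact vy=-11.221
  bounce: vy ← 0.66·11.221 = 7.406
Arc 3: start y=0.000, vy=7.406 → t=1.481, apex=2.742, x_land=64.483, impact vy=-7.406
  bounce: vy ← 0.66·7.406 = 4.888
Arc 4: start y=0.000, vy=4.888 → t=0.978, apex=1.194, x_land=73.799, impact vy=-4.888
  bounce: vy ← 0.66·4.888 = 3.226
Arc 5: start y=0.000, vy=3.226 → t=0.645, apex=0.520, x_land=79.947, impact vy=-3.226
  bounce: vy ← 0.66·3.226 = 2.129

1 3.041 14.451 28.982
2 2.244 6.295 50.368
3 1.481 2.742 64.483
4 0.978 1.194 73.799
5 0.645 0.520 79.947
final: 79.947 2.129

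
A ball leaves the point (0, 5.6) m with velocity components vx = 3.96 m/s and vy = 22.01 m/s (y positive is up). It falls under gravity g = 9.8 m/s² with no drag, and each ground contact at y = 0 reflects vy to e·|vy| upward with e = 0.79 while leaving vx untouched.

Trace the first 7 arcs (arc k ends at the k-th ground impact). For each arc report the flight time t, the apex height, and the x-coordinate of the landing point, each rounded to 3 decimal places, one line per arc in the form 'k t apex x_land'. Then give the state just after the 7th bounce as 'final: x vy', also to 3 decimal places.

1 4.733 30.316 18.744
2 3.930 18.920 34.307
3 3.105 11.808 46.602
4 2.453 7.370 56.314
5 1.938 4.599 63.988
6 1.531 2.870 70.049
7 1.209 1.791 74.838
final: 74.838 4.681

Arc 1: start y=5.600, vy=22.010 → t=4.733, apex=30.316, x_land=18.744, impact vy=-24.376
  bounce: vy ← 0.79·24.376 = 19.257
Arc 2: start y=0.000, vy=19.257 → t=3.930, apex=18.920, x_land=34.307, impact vy=-19.257
  bounce: vy ← 0.79·19.257 = 15.213
Arc 3: start y=0.000, vy=15.213 → t=3.105, apex=11.808, x_land=46.602, impact vy=-15.213
  bounce: vy ← 0.79·15.213 = 12.018
Arc 4: start y=0.000, vy=12.018 → t=2.453, apex=7.370, x_land=56.314, impact vy=-12.018
  bounce: vy ← 0.79·12.018 = 9.495
Arc 5: start y=0.000, vy=9.495 → t=1.938, apex=4.599, x_land=63.988, impact vy=-9.495
  bounce: vy ← 0.79·9.495 = 7.501
Arc 6: start y=0.000, vy=7.501 → t=1.531, apex=2.870, x_land=70.049, impact vy=-7.501
  bounce: vy ← 0.79·7.501 = 5.926
Arc 7: start y=0.000, vy=5.926 → t=1.209, apex=1.791, x_land=74.838, impact vy=-5.926
  bounce: vy ← 0.79·5.926 = 4.681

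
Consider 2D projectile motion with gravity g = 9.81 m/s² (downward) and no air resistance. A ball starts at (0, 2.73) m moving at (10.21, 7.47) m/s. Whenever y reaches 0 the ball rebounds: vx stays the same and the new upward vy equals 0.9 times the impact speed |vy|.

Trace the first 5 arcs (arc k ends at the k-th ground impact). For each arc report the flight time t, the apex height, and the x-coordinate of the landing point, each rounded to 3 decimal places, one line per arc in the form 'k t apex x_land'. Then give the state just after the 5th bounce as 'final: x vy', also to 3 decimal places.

1 1.827 5.574 18.659
2 1.919 4.515 38.250
3 1.727 3.657 55.882
4 1.554 2.962 71.751
5 1.399 2.399 86.034
final: 86.034 6.175

Arc 1: start y=2.730, vy=7.470 → t=1.827, apex=5.574, x_land=18.659, impact vy=-10.458
  bounce: vy ← 0.9·10.458 = 9.412
Arc 2: start y=0.000, vy=9.412 → t=1.919, apex=4.515, x_land=38.250, impact vy=-9.412
  bounce: vy ← 0.9·9.412 = 8.471
Arc 3: start y=0.000, vy=8.471 → t=1.727, apex=3.657, x_land=55.882, impact vy=-8.471
  bounce: vy ← 0.9·8.471 = 7.624
Arc 4: start y=0.000, vy=7.624 → t=1.554, apex=2.962, x_land=71.751, impact vy=-7.624
  bounce: vy ← 0.9·7.624 = 6.861
Arc 5: start y=0.000, vy=6.861 → t=1.399, apex=2.399, x_land=86.034, impact vy=-6.861
  bounce: vy ← 0.9·6.861 = 6.175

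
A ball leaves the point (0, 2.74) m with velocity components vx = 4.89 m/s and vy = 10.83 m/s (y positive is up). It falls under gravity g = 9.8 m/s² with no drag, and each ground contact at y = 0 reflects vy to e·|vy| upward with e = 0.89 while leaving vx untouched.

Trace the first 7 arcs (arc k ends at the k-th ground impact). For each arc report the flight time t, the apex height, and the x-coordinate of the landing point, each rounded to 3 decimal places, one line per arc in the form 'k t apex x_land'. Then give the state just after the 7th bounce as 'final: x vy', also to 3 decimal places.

Arc 1: start y=2.740, vy=10.830 → t=2.439, apex=8.724, x_land=11.929, impact vy=-13.076
  bounce: vy ← 0.89·13.076 = 11.638
Arc 2: start y=0.000, vy=11.638 → t=2.375, apex=6.910, x_land=23.543, impact vy=-11.638
  bounce: vy ← 0.89·11.638 = 10.358
Arc 3: start y=0.000, vy=10.358 → t=2.114, apex=5.474, x_land=33.880, impact vy=-10.358
  bounce: vy ← 0.89·10.358 = 9.218
Arc 4: start y=0.000, vy=9.218 → t=1.881, apex=4.336, x_land=43.079, impact vy=-9.218
  bounce: vy ← 0.89·9.218 = 8.204
Arc 5: start y=0.000, vy=8.204 → t=1.674, apex=3.434, x_land=51.267, impact vy=-8.204
  bounce: vy ← 0.89·8.204 = 7.302
Arc 6: start y=0.000, vy=7.302 → t=1.490, apex=2.720, x_land=58.554, impact vy=-7.302
  bounce: vy ← 0.89·7.302 = 6.499
Arc 7: start y=0.000, vy=6.499 → t=1.326, apex=2.155, x_land=65.040, impact vy=-6.499
  bounce: vy ← 0.89·6.499 = 5.784

1 2.439 8.724 11.929
2 2.375 6.910 23.543
3 2.114 5.474 33.880
4 1.881 4.336 43.079
5 1.674 3.434 51.267
6 1.490 2.720 58.554
7 1.326 2.155 65.040
final: 65.040 5.784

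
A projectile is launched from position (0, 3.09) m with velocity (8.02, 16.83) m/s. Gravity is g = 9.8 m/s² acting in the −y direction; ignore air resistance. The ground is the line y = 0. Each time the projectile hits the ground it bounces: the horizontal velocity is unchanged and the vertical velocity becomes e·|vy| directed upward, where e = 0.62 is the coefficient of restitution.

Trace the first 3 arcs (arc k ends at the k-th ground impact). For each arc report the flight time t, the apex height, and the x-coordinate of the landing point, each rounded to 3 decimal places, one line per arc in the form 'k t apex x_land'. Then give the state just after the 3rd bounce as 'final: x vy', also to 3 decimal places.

1 3.609 17.541 28.947
2 2.346 6.743 47.764
3 1.455 2.592 59.430
final: 59.430 4.419

Arc 1: start y=3.090, vy=16.830 → t=3.609, apex=17.541, x_land=28.947, impact vy=-18.542
  bounce: vy ← 0.62·18.542 = 11.496
Arc 2: start y=0.000, vy=11.496 → t=2.346, apex=6.743, x_land=47.764, impact vy=-11.496
  bounce: vy ← 0.62·11.496 = 7.128
Arc 3: start y=0.000, vy=7.128 → t=1.455, apex=2.592, x_land=59.430, impact vy=-7.128
  bounce: vy ← 0.62·7.128 = 4.419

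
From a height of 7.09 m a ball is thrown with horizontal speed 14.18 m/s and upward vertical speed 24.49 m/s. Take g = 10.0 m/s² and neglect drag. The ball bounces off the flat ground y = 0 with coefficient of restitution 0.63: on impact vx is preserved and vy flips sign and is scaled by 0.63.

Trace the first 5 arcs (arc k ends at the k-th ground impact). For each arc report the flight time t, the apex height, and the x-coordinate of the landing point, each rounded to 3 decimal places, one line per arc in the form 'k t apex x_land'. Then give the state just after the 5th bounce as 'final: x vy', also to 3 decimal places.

Arc 1: start y=7.090, vy=24.490 → t=5.172, apex=37.078, x_land=73.341, impact vy=-27.232
  bounce: vy ← 0.63·27.232 = 17.156
Arc 2: start y=0.000, vy=17.156 → t=3.431, apex=14.716, x_land=121.995, impact vy=-17.156
  bounce: vy ← 0.63·17.156 = 10.808
Arc 3: start y=0.000, vy=10.808 → t=2.162, apex=5.841, x_land=152.648, impact vy=-10.808
  bounce: vy ← 0.63·10.808 = 6.809
Arc 4: start y=0.000, vy=6.809 → t=1.362, apex=2.318, x_land=171.958, impact vy=-6.809
  bounce: vy ← 0.63·6.809 = 4.290
Arc 5: start y=0.000, vy=4.290 → t=0.858, apex=0.920, x_land=184.124, impact vy=-4.290
  bounce: vy ← 0.63·4.290 = 2.703

1 5.172 37.078 73.341
2 3.431 14.716 121.995
3 2.162 5.841 152.648
4 1.362 2.318 171.958
5 0.858 0.920 184.124
final: 184.124 2.703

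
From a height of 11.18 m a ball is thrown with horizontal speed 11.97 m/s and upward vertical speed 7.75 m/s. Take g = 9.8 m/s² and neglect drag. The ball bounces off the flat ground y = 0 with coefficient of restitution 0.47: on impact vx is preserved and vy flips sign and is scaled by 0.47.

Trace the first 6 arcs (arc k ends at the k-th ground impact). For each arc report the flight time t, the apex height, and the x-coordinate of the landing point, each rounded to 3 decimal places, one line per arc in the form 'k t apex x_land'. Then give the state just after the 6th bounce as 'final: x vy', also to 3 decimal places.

1 2.496 14.244 29.875
2 1.603 3.147 49.059
3 0.753 0.695 58.076
4 0.354 0.154 62.314
5 0.166 0.034 64.305
6 0.078 0.007 65.242
final: 65.242 0.180

Arc 1: start y=11.180, vy=7.750 → t=2.496, apex=14.244, x_land=29.875, impact vy=-16.709
  bounce: vy ← 0.47·16.709 = 7.853
Arc 2: start y=0.000, vy=7.853 → t=1.603, apex=3.147, x_land=49.059, impact vy=-7.853
  bounce: vy ← 0.47·7.853 = 3.691
Arc 3: start y=0.000, vy=3.691 → t=0.753, apex=0.695, x_land=58.076, impact vy=-3.691
  bounce: vy ← 0.47·3.691 = 1.735
Arc 4: start y=0.000, vy=1.735 → t=0.354, apex=0.154, x_land=62.314, impact vy=-1.735
  bounce: vy ← 0.47·1.735 = 0.815
Arc 5: start y=0.000, vy=0.815 → t=0.166, apex=0.034, x_land=64.305, impact vy=-0.815
  bounce: vy ← 0.47·0.815 = 0.383
Arc 6: start y=0.000, vy=0.383 → t=0.078, apex=0.007, x_land=65.242, impact vy=-0.383
  bounce: vy ← 0.47·0.383 = 0.180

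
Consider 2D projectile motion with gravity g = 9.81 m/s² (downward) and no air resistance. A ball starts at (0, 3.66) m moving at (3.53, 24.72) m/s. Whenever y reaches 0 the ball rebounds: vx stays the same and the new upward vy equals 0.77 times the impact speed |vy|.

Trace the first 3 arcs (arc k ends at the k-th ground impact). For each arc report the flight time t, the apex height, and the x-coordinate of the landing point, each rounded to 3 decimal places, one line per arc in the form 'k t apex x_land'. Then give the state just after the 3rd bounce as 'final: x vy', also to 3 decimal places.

Arc 1: start y=3.660, vy=24.720 → t=5.184, apex=34.806, x_land=18.298, impact vy=-26.132
  bounce: vy ← 0.77·26.132 = 20.122
Arc 2: start y=0.000, vy=20.122 → t=4.102, apex=20.636, x_land=32.780, impact vy=-20.122
  bounce: vy ← 0.77·20.122 = 15.494
Arc 3: start y=0.000, vy=15.494 → t=3.159, apex=12.235, x_land=43.930, impact vy=-15.494
  bounce: vy ← 0.77·15.494 = 11.930

1 5.184 34.806 18.298
2 4.102 20.636 32.780
3 3.159 12.235 43.930
final: 43.930 11.930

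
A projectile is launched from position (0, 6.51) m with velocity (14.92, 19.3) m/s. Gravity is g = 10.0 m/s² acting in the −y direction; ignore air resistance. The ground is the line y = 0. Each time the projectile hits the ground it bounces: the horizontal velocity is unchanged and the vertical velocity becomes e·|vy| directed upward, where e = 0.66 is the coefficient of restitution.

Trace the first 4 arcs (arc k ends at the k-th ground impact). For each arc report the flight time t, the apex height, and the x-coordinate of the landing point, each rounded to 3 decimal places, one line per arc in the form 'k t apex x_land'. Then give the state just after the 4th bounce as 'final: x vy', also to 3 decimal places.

Arc 1: start y=6.510, vy=19.300 → t=4.172, apex=25.135, x_land=62.247, impact vy=-22.421
  bounce: vy ← 0.66·22.421 = 14.798
Arc 2: start y=0.000, vy=14.798 → t=2.960, apex=10.949, x_land=106.404, impact vy=-14.798
  bounce: vy ← 0.66·14.798 = 9.766
Arc 3: start y=0.000, vy=9.766 → t=1.953, apex=4.769, x_land=135.547, impact vy=-9.766
  bounce: vy ← 0.66·9.766 = 6.446
Arc 4: start y=0.000, vy=6.446 → t=1.289, apex=2.077, x_land=154.781, impact vy=-6.446
  bounce: vy ← 0.66·6.446 = 4.254

1 4.172 25.135 62.247
2 2.960 10.949 106.404
3 1.953 4.769 135.547
4 1.289 2.077 154.781
final: 154.781 4.254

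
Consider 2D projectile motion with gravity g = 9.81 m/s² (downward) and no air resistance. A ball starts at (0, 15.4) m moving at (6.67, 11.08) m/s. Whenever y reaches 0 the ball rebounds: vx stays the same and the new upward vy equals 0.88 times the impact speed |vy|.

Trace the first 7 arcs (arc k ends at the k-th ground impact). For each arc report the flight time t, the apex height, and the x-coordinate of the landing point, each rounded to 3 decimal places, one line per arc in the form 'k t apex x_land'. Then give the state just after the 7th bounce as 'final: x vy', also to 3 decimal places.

Arc 1: start y=15.400, vy=11.080 → t=3.231, apex=21.657, x_land=21.549, impact vy=-20.613
  bounce: vy ← 0.88·20.613 = 18.140
Arc 2: start y=0.000, vy=18.140 → t=3.698, apex=16.771, x_land=46.216, impact vy=-18.140
  bounce: vy ← 0.88·18.140 = 15.963
Arc 3: start y=0.000, vy=15.963 → t=3.254, apex=12.988, x_land=67.923, impact vy=-15.963
  bounce: vy ← 0.88·15.963 = 14.047
Arc 4: start y=0.000, vy=14.047 → t=2.864, apex=10.058, x_land=87.026, impact vy=-14.047
  bounce: vy ← 0.88·14.047 = 12.362
Arc 5: start y=0.000, vy=12.362 → t=2.520, apex=7.789, x_land=103.836, impact vy=-12.362
  bounce: vy ← 0.88·12.362 = 10.878
Arc 6: start y=0.000, vy=10.878 → t=2.218, apex=6.032, x_land=118.628, impact vy=-10.878
  bounce: vy ← 0.88·10.878 = 9.573
Arc 7: start y=0.000, vy=9.573 → t=1.952, apex=4.671, x_land=131.646, impact vy=-9.573
  bounce: vy ← 0.88·9.573 = 8.424

1 3.231 21.657 21.549
2 3.698 16.771 46.216
3 3.254 12.988 67.923
4 2.864 10.058 87.026
5 2.520 7.789 103.836
6 2.218 6.032 118.628
7 1.952 4.671 131.646
final: 131.646 8.424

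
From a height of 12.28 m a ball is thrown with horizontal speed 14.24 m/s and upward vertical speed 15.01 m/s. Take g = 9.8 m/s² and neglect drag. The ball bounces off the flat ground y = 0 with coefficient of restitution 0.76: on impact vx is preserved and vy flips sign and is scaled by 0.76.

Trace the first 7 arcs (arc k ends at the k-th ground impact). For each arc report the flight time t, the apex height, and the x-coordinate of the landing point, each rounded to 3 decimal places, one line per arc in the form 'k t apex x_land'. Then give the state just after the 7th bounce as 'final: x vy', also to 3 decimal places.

Arc 1: start y=12.280, vy=15.010 → t=3.734, apex=23.775, x_land=53.177, impact vy=-21.587
  bounce: vy ← 0.76·21.587 = 16.406
Arc 2: start y=0.000, vy=16.406 → t=3.348, apex=13.732, x_land=100.855, impact vy=-16.406
  bounce: vy ← 0.76·16.406 = 12.469
Arc 3: start y=0.000, vy=12.469 → t=2.545, apex=7.932, x_land=137.090, impact vy=-12.469
  bounce: vy ← 0.76·12.469 = 9.476
Arc 4: start y=0.000, vy=9.476 → t=1.934, apex=4.581, x_land=164.629, impact vy=-9.476
  bounce: vy ← 0.76·9.476 = 7.202
Arc 5: start y=0.000, vy=7.202 → t=1.470, apex=2.646, x_land=185.558, impact vy=-7.202
  bounce: vy ← 0.76·7.202 = 5.473
Arc 6: start y=0.000, vy=5.473 → t=1.117, apex=1.528, x_land=201.464, impact vy=-5.473
  bounce: vy ← 0.76·5.473 = 4.160
Arc 7: start y=0.000, vy=4.160 → t=0.849, apex=0.883, x_land=213.553, impact vy=-4.160
  bounce: vy ← 0.76·4.160 = 3.161

1 3.734 23.775 53.177
2 3.348 13.732 100.855
3 2.545 7.932 137.090
4 1.934 4.581 164.629
5 1.470 2.646 185.558
6 1.117 1.528 201.464
7 0.849 0.883 213.553
final: 213.553 3.161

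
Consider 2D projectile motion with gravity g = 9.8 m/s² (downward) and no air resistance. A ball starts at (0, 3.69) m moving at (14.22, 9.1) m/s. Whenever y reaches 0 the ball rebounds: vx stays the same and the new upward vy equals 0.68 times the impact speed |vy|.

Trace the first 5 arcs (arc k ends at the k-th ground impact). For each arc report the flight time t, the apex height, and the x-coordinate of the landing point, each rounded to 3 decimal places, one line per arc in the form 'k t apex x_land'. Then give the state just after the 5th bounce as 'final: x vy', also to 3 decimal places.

Arc 1: start y=3.690, vy=9.100 → t=2.200, apex=7.915, x_land=31.277, impact vy=-12.455
  bounce: vy ← 0.68·12.455 = 8.470
Arc 2: start y=0.000, vy=8.470 → t=1.728, apex=3.660, x_land=55.856, impact vy=-8.470
  bounce: vy ← 0.68·8.470 = 5.759
Arc 3: start y=0.000, vy=5.759 → t=1.175, apex=1.692, x_land=72.570, impact vy=-5.759
  bounce: vy ← 0.68·5.759 = 3.916
Arc 4: start y=0.000, vy=3.916 → t=0.799, apex=0.783, x_land=83.935, impact vy=-3.916
  bounce: vy ← 0.68·3.916 = 2.663
Arc 5: start y=0.000, vy=2.663 → t=0.543, apex=0.362, x_land=91.664, impact vy=-2.663
  bounce: vy ← 0.68·2.663 = 1.811

1 2.200 7.915 31.277
2 1.728 3.660 55.856
3 1.175 1.692 72.570
4 0.799 0.783 83.935
5 0.543 0.362 91.664
final: 91.664 1.811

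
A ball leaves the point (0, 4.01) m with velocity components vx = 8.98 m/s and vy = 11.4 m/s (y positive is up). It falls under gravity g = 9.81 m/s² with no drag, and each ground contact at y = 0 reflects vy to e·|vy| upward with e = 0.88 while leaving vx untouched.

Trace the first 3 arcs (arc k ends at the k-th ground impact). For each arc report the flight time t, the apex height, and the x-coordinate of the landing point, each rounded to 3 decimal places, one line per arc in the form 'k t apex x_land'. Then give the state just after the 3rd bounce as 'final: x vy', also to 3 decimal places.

1 2.634 10.634 23.658
2 2.591 8.235 46.929
3 2.280 6.377 67.407
final: 67.407 9.843

Arc 1: start y=4.010, vy=11.400 → t=2.634, apex=10.634, x_land=23.658, impact vy=-14.444
  bounce: vy ← 0.88·14.444 = 12.711
Arc 2: start y=0.000, vy=12.711 → t=2.591, apex=8.235, x_land=46.929, impact vy=-12.711
  bounce: vy ← 0.88·12.711 = 11.186
Arc 3: start y=0.000, vy=11.186 → t=2.280, apex=6.377, x_land=67.407, impact vy=-11.186
  bounce: vy ← 0.88·11.186 = 9.843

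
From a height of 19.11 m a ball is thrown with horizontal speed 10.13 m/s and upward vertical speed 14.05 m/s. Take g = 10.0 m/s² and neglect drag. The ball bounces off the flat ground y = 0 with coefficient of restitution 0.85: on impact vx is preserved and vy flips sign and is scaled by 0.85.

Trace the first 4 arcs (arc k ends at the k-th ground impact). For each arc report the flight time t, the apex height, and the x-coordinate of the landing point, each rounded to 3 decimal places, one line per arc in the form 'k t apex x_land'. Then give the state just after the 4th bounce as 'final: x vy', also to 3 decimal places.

Arc 1: start y=19.110, vy=14.050 → t=3.812, apex=28.980, x_land=38.621, impact vy=-24.075
  bounce: vy ← 0.85·24.075 = 20.464
Arc 2: start y=0.000, vy=20.464 → t=4.093, apex=20.938, x_land=80.080, impact vy=-20.464
  bounce: vy ← 0.85·20.464 = 17.394
Arc 3: start y=0.000, vy=17.394 → t=3.479, apex=15.128, x_land=115.321, impact vy=-17.394
  bounce: vy ← 0.85·17.394 = 14.785
Arc 4: start y=0.000, vy=14.785 → t=2.957, apex=10.930, x_land=145.275, impact vy=-14.785
  bounce: vy ← 0.85·14.785 = 12.567

1 3.812 28.980 38.621
2 4.093 20.938 80.080
3 3.479 15.128 115.321
4 2.957 10.930 145.275
final: 145.275 12.567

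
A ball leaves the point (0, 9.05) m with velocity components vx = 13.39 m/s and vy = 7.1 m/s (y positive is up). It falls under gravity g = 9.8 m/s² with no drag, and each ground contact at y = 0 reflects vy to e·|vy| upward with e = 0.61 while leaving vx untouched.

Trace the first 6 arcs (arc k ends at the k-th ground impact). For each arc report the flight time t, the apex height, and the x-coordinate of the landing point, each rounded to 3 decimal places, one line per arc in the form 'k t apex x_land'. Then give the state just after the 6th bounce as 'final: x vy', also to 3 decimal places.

Arc 1: start y=9.050, vy=7.100 → t=2.265, apex=11.622, x_land=30.322, impact vy=-15.093
  bounce: vy ← 0.61·15.093 = 9.207
Arc 2: start y=0.000, vy=9.207 → t=1.879, apex=4.325, x_land=55.481, impact vy=-9.207
  bounce: vy ← 0.61·9.207 = 5.616
Arc 3: start y=0.000, vy=5.616 → t=1.146, apex=1.609, x_land=70.827, impact vy=-5.616
  bounce: vy ← 0.61·5.616 = 3.426
Arc 4: start y=0.000, vy=3.426 → t=0.699, apex=0.599, x_land=80.189, impact vy=-3.426
  bounce: vy ← 0.61·3.426 = 2.090
Arc 5: start y=0.000, vy=2.090 → t=0.426, apex=0.223, x_land=85.899, impact vy=-2.090
  bounce: vy ← 0.61·2.090 = 1.275
Arc 6: start y=0.000, vy=1.275 → t=0.260, apex=0.083, x_land=89.383, impact vy=-1.275
  bounce: vy ← 0.61·1.275 = 0.778

1 2.265 11.622 30.322
2 1.879 4.325 55.481
3 1.146 1.609 70.827
4 0.699 0.599 80.189
5 0.426 0.223 85.899
6 0.260 0.083 89.383
final: 89.383 0.778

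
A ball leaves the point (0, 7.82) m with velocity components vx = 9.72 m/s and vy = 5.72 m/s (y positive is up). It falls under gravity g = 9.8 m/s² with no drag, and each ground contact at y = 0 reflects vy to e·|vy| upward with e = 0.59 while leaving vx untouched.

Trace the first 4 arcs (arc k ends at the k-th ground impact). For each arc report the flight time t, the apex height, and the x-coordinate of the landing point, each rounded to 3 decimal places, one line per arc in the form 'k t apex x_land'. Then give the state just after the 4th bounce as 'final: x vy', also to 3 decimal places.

1 1.975 9.489 19.200
2 1.642 3.303 35.161
3 0.969 1.150 44.578
4 0.572 0.400 50.134
final: 50.134 1.653

Arc 1: start y=7.820, vy=5.720 → t=1.975, apex=9.489, x_land=19.200, impact vy=-13.638
  bounce: vy ← 0.59·13.638 = 8.046
Arc 2: start y=0.000, vy=8.046 → t=1.642, apex=3.303, x_land=35.161, impact vy=-8.046
  bounce: vy ← 0.59·8.046 = 4.747
Arc 3: start y=0.000, vy=4.747 → t=0.969, apex=1.150, x_land=44.578, impact vy=-4.747
  bounce: vy ← 0.59·4.747 = 2.801
Arc 4: start y=0.000, vy=2.801 → t=0.572, apex=0.400, x_land=50.134, impact vy=-2.801
  bounce: vy ← 0.59·2.801 = 1.653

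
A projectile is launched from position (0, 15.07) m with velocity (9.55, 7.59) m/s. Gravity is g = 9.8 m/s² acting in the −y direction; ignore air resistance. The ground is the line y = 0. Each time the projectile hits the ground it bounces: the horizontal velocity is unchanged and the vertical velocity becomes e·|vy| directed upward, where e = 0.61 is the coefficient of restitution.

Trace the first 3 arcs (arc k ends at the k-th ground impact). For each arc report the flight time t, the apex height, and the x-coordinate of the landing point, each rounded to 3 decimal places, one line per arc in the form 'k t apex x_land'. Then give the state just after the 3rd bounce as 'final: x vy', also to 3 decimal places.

Arc 1: start y=15.070, vy=7.590 → t=2.692, apex=18.009, x_land=25.705, impact vy=-18.788
  bounce: vy ← 0.61·18.788 = 11.461
Arc 2: start y=0.000, vy=11.461 → t=2.339, apex=6.701, x_land=48.041, impact vy=-11.461
  bounce: vy ← 0.61·11.461 = 6.991
Arc 3: start y=0.000, vy=6.991 → t=1.427, apex=2.494, x_land=61.666, impact vy=-6.991
  bounce: vy ← 0.61·6.991 = 4.264

1 2.692 18.009 25.705
2 2.339 6.701 48.041
3 1.427 2.494 61.666
final: 61.666 4.264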